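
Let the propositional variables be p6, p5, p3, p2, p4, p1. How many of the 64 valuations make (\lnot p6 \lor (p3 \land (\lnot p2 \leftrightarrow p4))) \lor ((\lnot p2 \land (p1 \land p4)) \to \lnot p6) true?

62

Initial set: {T ((\lnot p6 \lor (p3 \land (\lnot p2 \leftrightarrow p4))) \lor ((\lnot p2 \land (p1 \land p4)) \to \lnot p6))}.
T ((\lnot p6 \lor (p3 \land (\lnot p2 \leftrightarrow p4))) \lor ((\lnot p2 \land (p1 \land p4)) \to \lnot p6)): β-rule — branch into T (\lnot p6 \lor (p3 \land (\lnot p2 \leftrightarrow p4)))  //  T ((\lnot p2 \land (p1 \land p4)) \to \lnot p6).
  branch 1 (add T (\lnot p6 \lor (p3 \land (\lnot p2 \leftrightarrow p4)))):
    T (\lnot p6 \lor (p3 \land (\lnot p2 \leftrightarrow p4))): β-rule — branch into T \lnot p6  //  T (p3 \land (\lnot p2 \leftrightarrow p4)).
      branch 1.1 (add T \lnot p6):
        ○ open, literals {p6=false}.
      branch 1.2 (add T (p3 \land (\lnot p2 \leftrightarrow p4))):
        T (p3 \land (\lnot p2 \leftrightarrow p4)): α-rule — add T p3, T (\lnot p2 \leftrightarrow p4).
        T (\lnot p2 \leftrightarrow p4): β-rule — branch into T \lnot p2, T p4  //  F \lnot p2, F p4.
          branch 1.2.1 (add T \lnot p2, T p4):
            ○ open, literals {p2=false, p3=true, p4=true}.
          branch 1.2.2 (add F \lnot p2, F p4):
            ○ open, literals {p2=true, p3=true, p4=false}.
  branch 2 (add T ((\lnot p2 \land (p1 \land p4)) \to \lnot p6)):
    T ((\lnot p2 \land (p1 \land p4)) \to \lnot p6): β-rule — branch into F (\lnot p2 \land (p1 \land p4))  //  T \lnot p6.
      branch 2.1 (add F (\lnot p2 \land (p1 \land p4))):
        F (\lnot p2 \land (p1 \land p4)): β-rule — branch into F \lnot p2  //  F (p1 \land p4).
          branch 2.1.1 (add F \lnot p2):
            ○ open, literals {p2=true}.
          branch 2.1.2 (add F (p1 \land p4)):
            F (p1 \land p4): β-rule — branch into F p1  //  F p4.
              branch 2.1.2.1 (add F p1):
                ○ open, literals {p1=false}.
              branch 2.1.2.2 (add F p4):
                ○ open, literals {p4=false}.
      branch 2.2 (add T \lnot p6):
        ○ open, literals {p6=false}.
0 branches closed, 7 open.
Each open branch fixes some atoms; the unmentioned ones are free. Counting distinct full assignments: branch {p6=false} (p5, p3, p2, p4, p1) contributes 32 new; branch {p2=false, p3=true, p4=true} (p6, p5, p1) contributes 4 new; branch {p2=true, p3=true, p4=false} (p6, p5, p1) contributes 4 new; branch {p2=true} (p6, p5, p3, p4, p1) contributes 12 new; branch {p1=false} (p6, p5, p3, p2, p4) contributes 6 new; branch {p4=false} (p6, p5, p3, p2, p1) contributes 4 new; branch {p6=false} (p5, p3, p2, p4, p1) contributes 0 new. Total: 62.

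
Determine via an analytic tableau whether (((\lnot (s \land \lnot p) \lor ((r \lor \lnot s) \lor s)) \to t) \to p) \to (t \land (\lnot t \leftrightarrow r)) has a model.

Satisfiable

Initial set: {((((\lnot (s \land \lnot p) \lor ((r \lor \lnot s) \lor s)) \to t) \to p) \to (t \land (\lnot t \leftrightarrow r)))}.
((((\lnot (s \land \lnot p) \lor ((r \lor \lnot s) \lor s)) \to t) \to p) \to (t \land (\lnot t \leftrightarrow r))): β-rule — branch into \lnot (((\lnot (s \land \lnot p) \lor ((r \lor \lnot s) \lor s)) \to t) \to p)  //  (t \land (\lnot t \leftrightarrow r)).
  branch 1 (add \lnot (((\lnot (s \land \lnot p) \lor ((r \lor \lnot s) \lor s)) \to t) \to p)):
    \lnot (((\lnot (s \land \lnot p) \lor ((r \lor \lnot s) \lor s)) \to t) \to p): α-rule — add ((\lnot (s \land \lnot p) \lor ((r \lor \lnot s) \lor s)) \to t), \lnot p.
    ((\lnot (s \land \lnot p) \lor ((r \lor \lnot s) \lor s)) \to t): β-rule — branch into \lnot (\lnot (s \land \lnot p) \lor ((r \lor \lnot s) \lor s))  //  t.
      branch 1.1 (add \lnot (\lnot (s \land \lnot p) \lor ((r \lor \lnot s) \lor s))):
        \lnot (\lnot (s \land \lnot p) \lor ((r \lor \lnot s) \lor s)): α-rule — add \lnot \lnot (s \land \lnot p), \lnot ((r \lor \lnot s) \lor s).
        \lnot \lnot (s \land \lnot p): α-rule — add s, \lnot p.
        \lnot ((r \lor \lnot s) \lor s): α-rule — add \lnot (r \lor \lnot s), \lnot s.
        × closes — contains both s and \lnot s.
      branch 1.2 (add t):
        ○ open, literals {p=F, t=T}.
  branch 2 (add (t \land (\lnot t \leftrightarrow r))):
    (t \land (\lnot t \leftrightarrow r)): α-rule — add t, (\lnot t \leftrightarrow r).
    (\lnot t \leftrightarrow r): β-rule — branch into \lnot t, r  //  \lnot \lnot t, \lnot r.
      branch 2.1 (add \lnot t, r):
        × closes — contains both t and \lnot t.
      branch 2.2 (add \lnot \lnot t, \lnot r):
        ○ open, literals {r=F, t=T}.
2 branches closed, 2 open.
An open branch gives a satisfying assignment: p=F, t=T.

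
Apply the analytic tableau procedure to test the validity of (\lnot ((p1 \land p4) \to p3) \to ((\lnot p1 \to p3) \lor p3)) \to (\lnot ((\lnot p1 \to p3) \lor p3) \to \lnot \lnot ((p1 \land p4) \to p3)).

Assume the negation and expand:
Initial set: {\lnot ((\lnot ((p1 \land p4) \to p3) \to ((\lnot p1 \to p3) \lor p3)) \to (\lnot ((\lnot p1 \to p3) \lor p3) \to \lnot \lnot ((p1 \land p4) \to p3)))}.
\lnot ((\lnot ((p1 \land p4) \to p3) \to ((\lnot p1 \to p3) \lor p3)) \to (\lnot ((\lnot p1 \to p3) \lor p3) \to \lnot \lnot ((p1 \land p4) \to p3))): α-rule — add (\lnot ((p1 \land p4) \to p3) \to ((\lnot p1 \to p3) \lor p3)), \lnot (\lnot ((\lnot p1 \to p3) \lor p3) \to \lnot \lnot ((p1 \land p4) \to p3)).
\lnot (\lnot ((\lnot p1 \to p3) \lor p3) \to \lnot \lnot ((p1 \land p4) \to p3)): α-rule — add \lnot ((\lnot p1 \to p3) \lor p3), \lnot \lnot \lnot ((p1 \land p4) \to p3).
\lnot ((\lnot p1 \to p3) \lor p3): α-rule — add \lnot (\lnot p1 \to p3), \lnot p3.
\lnot \lnot \lnot ((p1 \land p4) \to p3): drop double negation, giving \lnot ((p1 \land p4) \to p3).
\lnot (\lnot p1 \to p3): α-rule — add \lnot p1, \lnot p3.
\lnot ((p1 \land p4) \to p3): α-rule — add (p1 \land p4), \lnot p3.
(p1 \land p4): α-rule — add p1, p4.
× closes — contains both p1 and \lnot p1.
All 1 branch closes.
Every branch closed, so the negation is unsatisfiable and the formula is valid.

Valid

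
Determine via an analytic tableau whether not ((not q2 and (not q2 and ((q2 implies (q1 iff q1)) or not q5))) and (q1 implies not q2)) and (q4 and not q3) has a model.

Initial set: {T (not ((not q2 and (not q2 and ((q2 implies (q1 iff q1)) or not q5))) and (q1 implies not q2)) and (q4 and not q3))}.
T (not ((not q2 and (not q2 and ((q2 implies (q1 iff q1)) or not q5))) and (q1 implies not q2)) and (q4 and not q3)): α-rule — add T not ((not q2 and (not q2 and ((q2 implies (q1 iff q1)) or not q5))) and (q1 implies not q2)), T (q4 and not q3).
T (q4 and not q3): α-rule — add T q4, T not q3.
T not ((not q2 and (not q2 and ((q2 implies (q1 iff q1)) or not q5))) and (q1 implies not q2)): β-rule — branch into F (not q2 and (not q2 and ((q2 implies (q1 iff q1)) or not q5)))  //  F (q1 implies not q2).
  branch 1 (add F (not q2 and (not q2 and ((q2 implies (q1 iff q1)) or not q5)))):
    F (not q2 and (not q2 and ((q2 implies (q1 iff q1)) or not q5))): β-rule — branch into F not q2  //  F (not q2 and ((q2 implies (q1 iff q1)) or not q5)).
      branch 1.1 (add F not q2):
        ○ open, literals {q2=1, q3=0, q4=1}.
      branch 1.2 (add F (not q2 and ((q2 implies (q1 iff q1)) or not q5))):
        F (not q2 and ((q2 implies (q1 iff q1)) or not q5)): β-rule — branch into F not q2  //  F ((q2 implies (q1 iff q1)) or not q5).
          branch 1.2.1 (add F not q2):
            ○ open, literals {q2=1, q3=0, q4=1}.
          branch 1.2.2 (add F ((q2 implies (q1 iff q1)) or not q5)):
            F ((q2 implies (q1 iff q1)) or not q5): α-rule — add F (q2 implies (q1 iff q1)), F not q5.
            F (q2 implies (q1 iff q1)): α-rule — add T q2, F (q1 iff q1).
            F (q1 iff q1): β-rule — branch into T q1, F q1  //  F q1, T q1.
              branch 1.2.2.1 (add T q1, F q1):
                × closes — contains both q1 and not q1.
              branch 1.2.2.2 (add F q1, T q1):
                × closes — contains both q1 and not q1.
  branch 2 (add F (q1 implies not q2)):
    F (q1 implies not q2): α-rule — add T q1, F not q2.
    ○ open, literals {q1=1, q2=1, q3=0, q4=1}.
2 branches closed, 3 open.
An open branch gives a satisfying assignment: q2=1, q3=0, q4=1.

Satisfiable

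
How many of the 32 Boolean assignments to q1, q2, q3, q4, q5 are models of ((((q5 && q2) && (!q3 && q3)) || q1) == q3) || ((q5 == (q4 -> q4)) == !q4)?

24

Initial set: {(((((q5 && q2) && (!q3 && q3)) || q1) == q3) || ((q5 == (q4 -> q4)) == !q4))}.
(((((q5 && q2) && (!q3 && q3)) || q1) == q3) || ((q5 == (q4 -> q4)) == !q4)): β-rule — branch into ((((q5 && q2) && (!q3 && q3)) || q1) == q3)  //  ((q5 == (q4 -> q4)) == !q4).
  branch 1 (add ((((q5 && q2) && (!q3 && q3)) || q1) == q3)):
    ((((q5 && q2) && (!q3 && q3)) || q1) == q3): β-rule — branch into (((q5 && q2) && (!q3 && q3)) || q1), q3  //  !(((q5 && q2) && (!q3 && q3)) || q1), !q3.
      branch 1.1 (add (((q5 && q2) && (!q3 && q3)) || q1), q3):
        (((q5 && q2) && (!q3 && q3)) || q1): β-rule — branch into ((q5 && q2) && (!q3 && q3))  //  q1.
          branch 1.1.1 (add ((q5 && q2) && (!q3 && q3))):
            ((q5 && q2) && (!q3 && q3)): α-rule — add (q5 && q2), (!q3 && q3).
            (q5 && q2): α-rule — add q5, q2.
            (!q3 && q3): α-rule — add !q3, q3.
            × closes — contains both q3 and !q3.
          branch 1.1.2 (add q1):
            ○ open, literals {q1=T, q3=T}.
      branch 1.2 (add !(((q5 && q2) && (!q3 && q3)) || q1), !q3):
        !(((q5 && q2) && (!q3 && q3)) || q1): α-rule — add !((q5 && q2) && (!q3 && q3)), !q1.
        !((q5 && q2) && (!q3 && q3)): β-rule — branch into !(q5 && q2)  //  !(!q3 && q3).
          branch 1.2.1 (add !(q5 && q2)):
            !(q5 && q2): β-rule — branch into !q5  //  !q2.
              branch 1.2.1.1 (add !q5):
                ○ open, literals {q1=F, q3=F, q5=F}.
              branch 1.2.1.2 (add !q2):
                ○ open, literals {q1=F, q2=F, q3=F}.
          branch 1.2.2 (add !(!q3 && q3)):
            !(!q3 && q3): β-rule — branch into !!q3  //  !q3.
              branch 1.2.2.1 (add !!q3):
                × closes — contains both q3 and !q3.
              branch 1.2.2.2 (add !q3):
                ○ open, literals {q1=F, q3=F}.
  branch 2 (add ((q5 == (q4 -> q4)) == !q4)):
    ((q5 == (q4 -> q4)) == !q4): β-rule — branch into (q5 == (q4 -> q4)), !q4  //  !(q5 == (q4 -> q4)), !!q4.
      branch 2.1 (add (q5 == (q4 -> q4)), !q4):
        (q5 == (q4 -> q4)): β-rule — branch into q5, (q4 -> q4)  //  !q5, !(q4 -> q4).
          branch 2.1.1 (add q5, (q4 -> q4)):
            (q4 -> q4): β-rule — branch into !q4  //  q4.
              branch 2.1.1.1 (add !q4):
                ○ open, literals {q4=F, q5=T}.
              branch 2.1.1.2 (add q4):
                × closes — contains both q4 and !q4.
          branch 2.1.2 (add !q5, !(q4 -> q4)):
            !(q4 -> q4): α-rule — add q4, !q4.
            × closes — contains both q4 and !q4.
      branch 2.2 (add !(q5 == (q4 -> q4)), !!q4):
        !(q5 == (q4 -> q4)): β-rule — branch into q5, !(q4 -> q4)  //  !q5, (q4 -> q4).
          branch 2.2.1 (add q5, !(q4 -> q4)):
            !(q4 -> q4): α-rule — add q4, !q4.
            × closes — contains both q4 and !q4.
          branch 2.2.2 (add !q5, (q4 -> q4)):
            (q4 -> q4): β-rule — branch into !q4  //  q4.
              branch 2.2.2.1 (add !q4):
                × closes — contains both q4 and !q4.
              branch 2.2.2.2 (add q4):
                ○ open, literals {q4=T, q5=F}.
6 branches closed, 6 open.
Each open branch fixes some atoms; the unmentioned ones are free. Counting distinct full assignments: branch {q1=T, q3=T} (q2, q4, q5) contributes 8 new; branch {q1=F, q3=F, q5=F} (q2, q4) contributes 4 new; branch {q1=F, q2=F, q3=F} (q4, q5) contributes 2 new; branch {q1=F, q3=F} (q2, q4, q5) contributes 2 new; branch {q4=F, q5=T} (q1, q2, q3) contributes 4 new; branch {q4=T, q5=F} (q1, q2, q3) contributes 4 new. Total: 24.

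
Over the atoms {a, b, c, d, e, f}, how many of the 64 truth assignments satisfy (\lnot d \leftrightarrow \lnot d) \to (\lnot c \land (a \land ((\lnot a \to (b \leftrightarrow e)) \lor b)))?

Initial set: {((\lnot d \leftrightarrow \lnot d) \to (\lnot c \land (a \land ((\lnot a \to (b \leftrightarrow e)) \lor b))))}.
((\lnot d \leftrightarrow \lnot d) \to (\lnot c \land (a \land ((\lnot a \to (b \leftrightarrow e)) \lor b)))): β-rule — branch into \lnot (\lnot d \leftrightarrow \lnot d)  //  (\lnot c \land (a \land ((\lnot a \to (b \leftrightarrow e)) \lor b))).
  branch 1 (add \lnot (\lnot d \leftrightarrow \lnot d)):
    \lnot (\lnot d \leftrightarrow \lnot d): β-rule — branch into \lnot d, \lnot \lnot d  //  \lnot \lnot d, \lnot d.
      branch 1.1 (add \lnot d, \lnot \lnot d):
        × closes — contains both d and \lnot d.
      branch 1.2 (add \lnot \lnot d, \lnot d):
        × closes — contains both d and \lnot d.
  branch 2 (add (\lnot c \land (a \land ((\lnot a \to (b \leftrightarrow e)) \lor b)))):
    (\lnot c \land (a \land ((\lnot a \to (b \leftrightarrow e)) \lor b))): α-rule — add \lnot c, (a \land ((\lnot a \to (b \leftrightarrow e)) \lor b)).
    (a \land ((\lnot a \to (b \leftrightarrow e)) \lor b)): α-rule — add a, ((\lnot a \to (b \leftrightarrow e)) \lor b).
    ((\lnot a \to (b \leftrightarrow e)) \lor b): β-rule — branch into (\lnot a \to (b \leftrightarrow e))  //  b.
      branch 2.1 (add (\lnot a \to (b \leftrightarrow e))):
        (\lnot a \to (b \leftrightarrow e)): β-rule — branch into \lnot \lnot a  //  (b \leftrightarrow e).
          branch 2.1.1 (add \lnot \lnot a):
            ○ open, literals {a=T, c=F}.
          branch 2.1.2 (add (b \leftrightarrow e)):
            (b \leftrightarrow e): β-rule — branch into b, e  //  \lnot b, \lnot e.
              branch 2.1.2.1 (add b, e):
                ○ open, literals {a=T, b=T, c=F, e=T}.
              branch 2.1.2.2 (add \lnot b, \lnot e):
                ○ open, literals {a=T, b=F, c=F, e=F}.
      branch 2.2 (add b):
        ○ open, literals {a=T, b=T, c=F}.
2 branches closed, 4 open.
Each open branch fixes some atoms; the unmentioned ones are free. Counting distinct full assignments: branch {a=T, c=F} (b, d, e, f) contributes 16 new; branch {a=T, b=T, c=F, e=T} (d, f) contributes 0 new; branch {a=T, b=F, c=F, e=F} (d, f) contributes 0 new; branch {a=T, b=T, c=F} (d, e, f) contributes 0 new. Total: 16.

16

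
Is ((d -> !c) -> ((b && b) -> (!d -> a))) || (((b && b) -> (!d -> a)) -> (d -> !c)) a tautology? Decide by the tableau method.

Assume the negation and expand:
Initial set: {!(((d -> !c) -> ((b && b) -> (!d -> a))) || (((b && b) -> (!d -> a)) -> (d -> !c)))}.
!(((d -> !c) -> ((b && b) -> (!d -> a))) || (((b && b) -> (!d -> a)) -> (d -> !c))): α-rule — add !((d -> !c) -> ((b && b) -> (!d -> a))), !(((b && b) -> (!d -> a)) -> (d -> !c)).
!((d -> !c) -> ((b && b) -> (!d -> a))): α-rule — add (d -> !c), !((b && b) -> (!d -> a)).
!(((b && b) -> (!d -> a)) -> (d -> !c)): α-rule — add ((b && b) -> (!d -> a)), !(d -> !c).
!((b && b) -> (!d -> a)): α-rule — add (b && b), !(!d -> a).
!(d -> !c): α-rule — add d, !!c.
(b && b): α-rule — add b, b.
!(!d -> a): α-rule — add !d, !a.
× closes — contains both d and !d.
All 1 branch closes.
Every branch closed, so the negation is unsatisfiable and the formula is valid.

Valid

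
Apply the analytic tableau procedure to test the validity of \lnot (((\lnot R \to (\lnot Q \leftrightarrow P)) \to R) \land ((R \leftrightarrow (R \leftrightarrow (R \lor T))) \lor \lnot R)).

Not valid

Assume the negation and expand:
Initial set: {F \lnot (((\lnot R \to (\lnot Q \leftrightarrow P)) \to R) \land ((R \leftrightarrow (R \leftrightarrow (R \lor T))) \lor \lnot R))}.
F \lnot (((\lnot R \to (\lnot Q \leftrightarrow P)) \to R) \land ((R \leftrightarrow (R \leftrightarrow (R \lor T))) \lor \lnot R)): α-rule — add T ((\lnot R \to (\lnot Q \leftrightarrow P)) \to R), T ((R \leftrightarrow (R \leftrightarrow (R \lor T))) \lor \lnot R).
T ((\lnot R \to (\lnot Q \leftrightarrow P)) \to R): β-rule — branch into F (\lnot R \to (\lnot Q \leftrightarrow P))  //  T R.
  branch 1 (add F (\lnot R \to (\lnot Q \leftrightarrow P))):
    F (\lnot R \to (\lnot Q \leftrightarrow P)): α-rule — add T \lnot R, F (\lnot Q \leftrightarrow P).
    T ((R \leftrightarrow (R \leftrightarrow (R \lor T))) \lor \lnot R): β-rule — branch into T (R \leftrightarrow (R \leftrightarrow (R \lor T)))  //  T \lnot R.
      branch 1.1 (add T (R \leftrightarrow (R \leftrightarrow (R \lor T)))):
        F (\lnot Q \leftrightarrow P): β-rule — branch into T \lnot Q, F P  //  F \lnot Q, T P.
          branch 1.1.1 (add T \lnot Q, F P):
            T (R \leftrightarrow (R \leftrightarrow (R \lor T))): β-rule — branch into T R, T (R \leftrightarrow (R \lor T))  //  F R, F (R \leftrightarrow (R \lor T)).
              branch 1.1.1.1 (add T R, T (R \leftrightarrow (R \lor T))):
                × closes — contains both R and \lnot R.
              branch 1.1.1.2 (add F R, F (R \leftrightarrow (R \lor T))):
                F (R \leftrightarrow (R \lor T)): β-rule — branch into T R, F (R \lor T)  //  F R, T (R \lor T).
                  branch 1.1.1.2.1 (add T R, F (R \lor T)):
                    × closes — contains both R and \lnot R.
                  branch 1.1.1.2.2 (add F R, T (R \lor T)):
                    T (R \lor T): β-rule — branch into T R  //  T T.
                      branch 1.1.1.2.2.1 (add T R):
                        × closes — contains both R and \lnot R.
                      branch 1.1.1.2.2.2 (add T T):
                        ○ open, literals {P=false, Q=false, R=false, T=true}.
          branch 1.1.2 (add F \lnot Q, T P):
            T (R \leftrightarrow (R \leftrightarrow (R \lor T))): β-rule — branch into T R, T (R \leftrightarrow (R \lor T))  //  F R, F (R \leftrightarrow (R \lor T)).
              branch 1.1.2.1 (add T R, T (R \leftrightarrow (R \lor T))):
                × closes — contains both R and \lnot R.
              branch 1.1.2.2 (add F R, F (R \leftrightarrow (R \lor T))):
                F (R \leftrightarrow (R \lor T)): β-rule — branch into T R, F (R \lor T)  //  F R, T (R \lor T).
                  branch 1.1.2.2.1 (add T R, F (R \lor T)):
                    × closes — contains both R and \lnot R.
                  branch 1.1.2.2.2 (add F R, T (R \lor T)):
                    T (R \lor T): β-rule — branch into T R  //  T T.
                      branch 1.1.2.2.2.1 (add T R):
                        × closes — contains both R and \lnot R.
                      branch 1.1.2.2.2.2 (add T T):
                        ○ open, literals {P=true, Q=true, R=false, T=true}.
      branch 1.2 (add T \lnot R):
        F (\lnot Q \leftrightarrow P): β-rule — branch into T \lnot Q, F P  //  F \lnot Q, T P.
          branch 1.2.1 (add T \lnot Q, F P):
            ○ open, literals {P=false, Q=false, R=false}.
          branch 1.2.2 (add F \lnot Q, T P):
            ○ open, literals {P=true, Q=true, R=false}.
  branch 2 (add T R):
    T ((R \leftrightarrow (R \leftrightarrow (R \lor T))) \lor \lnot R): β-rule — branch into T (R \leftrightarrow (R \leftrightarrow (R \lor T)))  //  T \lnot R.
      branch 2.1 (add T (R \leftrightarrow (R \leftrightarrow (R \lor T)))):
        T (R \leftrightarrow (R \leftrightarrow (R \lor T))): β-rule — branch into T R, T (R \leftrightarrow (R \lor T))  //  F R, F (R \leftrightarrow (R \lor T)).
          branch 2.1.1 (add T R, T (R \leftrightarrow (R \lor T))):
            T (R \leftrightarrow (R \lor T)): β-rule — branch into T R, T (R \lor T)  //  F R, F (R \lor T).
              branch 2.1.1.1 (add T R, T (R \lor T)):
                T (R \lor T): β-rule — branch into T R  //  T T.
                  branch 2.1.1.1.1 (add T R):
                    ○ open, literals {R=true}.
                  branch 2.1.1.1.2 (add T T):
                    ○ open, literals {R=true, T=true}.
              branch 2.1.1.2 (add F R, F (R \lor T)):
                × closes — contains both R and \lnot R.
          branch 2.1.2 (add F R, F (R \leftrightarrow (R \lor T))):
            × closes — contains both R and \lnot R.
      branch 2.2 (add T \lnot R):
        × closes — contains both R and \lnot R.
9 branches closed, 6 open.
An open branch gives a countermodel: P=false, Q=false, R=false, T=true (unmentioned atoms arbitrary); under it the original formula is false.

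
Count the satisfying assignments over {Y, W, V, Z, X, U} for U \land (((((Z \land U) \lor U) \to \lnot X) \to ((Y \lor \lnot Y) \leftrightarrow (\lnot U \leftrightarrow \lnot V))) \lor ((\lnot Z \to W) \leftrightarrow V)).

Initial set: {(U \land (((((Z \land U) \lor U) \to \lnot X) \to ((Y \lor \lnot Y) \leftrightarrow (\lnot U \leftrightarrow \lnot V))) \lor ((\lnot Z \to W) \leftrightarrow V)))}.
(U \land (((((Z \land U) \lor U) \to \lnot X) \to ((Y \lor \lnot Y) \leftrightarrow (\lnot U \leftrightarrow \lnot V))) \lor ((\lnot Z \to W) \leftrightarrow V))): α-rule — add U, (((((Z \land U) \lor U) \to \lnot X) \to ((Y \lor \lnot Y) \leftrightarrow (\lnot U \leftrightarrow \lnot V))) \lor ((\lnot Z \to W) \leftrightarrow V)).
(((((Z \land U) \lor U) \to \lnot X) \to ((Y \lor \lnot Y) \leftrightarrow (\lnot U \leftrightarrow \lnot V))) \lor ((\lnot Z \to W) \leftrightarrow V)): β-rule — branch into ((((Z \land U) \lor U) \to \lnot X) \to ((Y \lor \lnot Y) \leftrightarrow (\lnot U \leftrightarrow \lnot V)))  //  ((\lnot Z \to W) \leftrightarrow V).
  branch 1 (add ((((Z \land U) \lor U) \to \lnot X) \to ((Y \lor \lnot Y) \leftrightarrow (\lnot U \leftrightarrow \lnot V)))):
    ((((Z \land U) \lor U) \to \lnot X) \to ((Y \lor \lnot Y) \leftrightarrow (\lnot U \leftrightarrow \lnot V))): β-rule — branch into \lnot (((Z \land U) \lor U) \to \lnot X)  //  ((Y \lor \lnot Y) \leftrightarrow (\lnot U \leftrightarrow \lnot V)).
      branch 1.1 (add \lnot (((Z \land U) \lor U) \to \lnot X)):
        \lnot (((Z \land U) \lor U) \to \lnot X): α-rule — add ((Z \land U) \lor U), \lnot \lnot X.
        ((Z \land U) \lor U): β-rule — branch into (Z \land U)  //  U.
          branch 1.1.1 (add (Z \land U)):
            (Z \land U): α-rule — add Z, U.
            ○ open, literals {U=true, X=true, Z=true}.
          branch 1.1.2 (add U):
            ○ open, literals {U=true, X=true}.
      branch 1.2 (add ((Y \lor \lnot Y) \leftrightarrow (\lnot U \leftrightarrow \lnot V))):
        ((Y \lor \lnot Y) \leftrightarrow (\lnot U \leftrightarrow \lnot V)): β-rule — branch into (Y \lor \lnot Y), (\lnot U \leftrightarrow \lnot V)  //  \lnot (Y \lor \lnot Y), \lnot (\lnot U \leftrightarrow \lnot V).
          branch 1.2.1 (add (Y \lor \lnot Y), (\lnot U \leftrightarrow \lnot V)):
            (Y \lor \lnot Y): β-rule — branch into Y  //  \lnot Y.
              branch 1.2.1.1 (add Y):
                (\lnot U \leftrightarrow \lnot V): β-rule — branch into \lnot U, \lnot V  //  \lnot \lnot U, \lnot \lnot V.
                  branch 1.2.1.1.1 (add \lnot U, \lnot V):
                    × closes — contains both U and \lnot U.
                  branch 1.2.1.1.2 (add \lnot \lnot U, \lnot \lnot V):
                    ○ open, literals {U=true, V=true, Y=true}.
              branch 1.2.1.2 (add \lnot Y):
                (\lnot U \leftrightarrow \lnot V): β-rule — branch into \lnot U, \lnot V  //  \lnot \lnot U, \lnot \lnot V.
                  branch 1.2.1.2.1 (add \lnot U, \lnot V):
                    × closes — contains both U and \lnot U.
                  branch 1.2.1.2.2 (add \lnot \lnot U, \lnot \lnot V):
                    ○ open, literals {U=true, V=true, Y=false}.
          branch 1.2.2 (add \lnot (Y \lor \lnot Y), \lnot (\lnot U \leftrightarrow \lnot V)):
            \lnot (Y \lor \lnot Y): α-rule — add \lnot Y, \lnot \lnot Y.
            × closes — contains both Y and \lnot Y.
  branch 2 (add ((\lnot Z \to W) \leftrightarrow V)):
    ((\lnot Z \to W) \leftrightarrow V): β-rule — branch into (\lnot Z \to W), V  //  \lnot (\lnot Z \to W), \lnot V.
      branch 2.1 (add (\lnot Z \to W), V):
        (\lnot Z \to W): β-rule — branch into \lnot \lnot Z  //  W.
          branch 2.1.1 (add \lnot \lnot Z):
            ○ open, literals {U=true, V=true, Z=true}.
          branch 2.1.2 (add W):
            ○ open, literals {U=true, V=true, W=true}.
      branch 2.2 (add \lnot (\lnot Z \to W), \lnot V):
        \lnot (\lnot Z \to W): α-rule — add \lnot Z, \lnot W.
        ○ open, literals {U=true, V=false, W=false, Z=false}.
3 branches closed, 7 open.
Each open branch fixes some atoms; the unmentioned ones are free. Counting distinct full assignments: branch {U=true, X=true, Z=true} (Y, W, V) contributes 8 new; branch {U=true, X=true} (Y, W, V, Z) contributes 8 new; branch {U=true, V=true, Y=true} (W, Z, X) contributes 4 new; branch {U=true, V=true, Y=false} (W, Z, X) contributes 4 new; branch {U=true, V=true, Z=true} (Y, W, X) contributes 0 new; branch {U=true, V=true, W=true} (Y, Z, X) contributes 0 new; branch {U=true, V=false, W=false, Z=false} (Y, X) contributes 2 new. Total: 26.

26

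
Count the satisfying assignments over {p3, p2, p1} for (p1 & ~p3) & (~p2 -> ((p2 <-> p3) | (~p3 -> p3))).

Initial set: {((p1 & ~p3) & (~p2 -> ((p2 <-> p3) | (~p3 -> p3))))}.
((p1 & ~p3) & (~p2 -> ((p2 <-> p3) | (~p3 -> p3)))): α-rule — add (p1 & ~p3), (~p2 -> ((p2 <-> p3) | (~p3 -> p3))).
(p1 & ~p3): α-rule — add p1, ~p3.
(~p2 -> ((p2 <-> p3) | (~p3 -> p3))): β-rule — branch into ~~p2  //  ((p2 <-> p3) | (~p3 -> p3)).
  branch 1 (add ~~p2):
    ○ open, literals {p1=T, p2=T, p3=F}.
  branch 2 (add ((p2 <-> p3) | (~p3 -> p3))):
    ((p2 <-> p3) | (~p3 -> p3)): β-rule — branch into (p2 <-> p3)  //  (~p3 -> p3).
      branch 2.1 (add (p2 <-> p3)):
        (p2 <-> p3): β-rule — branch into p2, p3  //  ~p2, ~p3.
          branch 2.1.1 (add p2, p3):
            × closes — contains both p3 and ~p3.
          branch 2.1.2 (add ~p2, ~p3):
            ○ open, literals {p1=T, p2=F, p3=F}.
      branch 2.2 (add (~p3 -> p3)):
        (~p3 -> p3): β-rule — branch into ~~p3  //  p3.
          branch 2.2.1 (add ~~p3):
            × closes — contains both p3 and ~p3.
          branch 2.2.2 (add p3):
            × closes — contains both p3 and ~p3.
3 branches closed, 2 open.
Each open branch fixes some atoms; the unmentioned ones are free. Counting distinct full assignments: branch {p1=T, p2=T, p3=F} (none free) contributes 1 new; branch {p1=T, p2=F, p3=F} (none free) contributes 1 new. Total: 2.

2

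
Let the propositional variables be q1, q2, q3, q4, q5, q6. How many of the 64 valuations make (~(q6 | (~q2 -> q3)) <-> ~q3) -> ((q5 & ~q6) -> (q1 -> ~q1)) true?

Initial set: {((~(q6 | (~q2 -> q3)) <-> ~q3) -> ((q5 & ~q6) -> (q1 -> ~q1)))}.
((~(q6 | (~q2 -> q3)) <-> ~q3) -> ((q5 & ~q6) -> (q1 -> ~q1))): β-rule — branch into ~(~(q6 | (~q2 -> q3)) <-> ~q3)  //  ((q5 & ~q6) -> (q1 -> ~q1)).
  branch 1 (add ~(~(q6 | (~q2 -> q3)) <-> ~q3)):
    ~(~(q6 | (~q2 -> q3)) <-> ~q3): β-rule — branch into ~(q6 | (~q2 -> q3)), ~~q3  //  ~~(q6 | (~q2 -> q3)), ~q3.
      branch 1.1 (add ~(q6 | (~q2 -> q3)), ~~q3):
        ~(q6 | (~q2 -> q3)): α-rule — add ~q6, ~(~q2 -> q3).
        ~(~q2 -> q3): α-rule — add ~q2, ~q3.
        × closes — contains both q3 and ~q3.
      branch 1.2 (add ~~(q6 | (~q2 -> q3)), ~q3):
        ~~(q6 | (~q2 -> q3)): β-rule — branch into q6  //  (~q2 -> q3).
          branch 1.2.1 (add q6):
            ○ open, literals {q3=false, q6=true}.
          branch 1.2.2 (add (~q2 -> q3)):
            (~q2 -> q3): β-rule — branch into ~~q2  //  q3.
              branch 1.2.2.1 (add ~~q2):
                ○ open, literals {q2=true, q3=false}.
              branch 1.2.2.2 (add q3):
                × closes — contains both q3 and ~q3.
  branch 2 (add ((q5 & ~q6) -> (q1 -> ~q1))):
    ((q5 & ~q6) -> (q1 -> ~q1)): β-rule — branch into ~(q5 & ~q6)  //  (q1 -> ~q1).
      branch 2.1 (add ~(q5 & ~q6)):
        ~(q5 & ~q6): β-rule — branch into ~q5  //  ~~q6.
          branch 2.1.1 (add ~q5):
            ○ open, literals {q5=false}.
          branch 2.1.2 (add ~~q6):
            ○ open, literals {q6=true}.
      branch 2.2 (add (q1 -> ~q1)):
        (q1 -> ~q1): β-rule — branch into ~q1  //  ~q1.
          branch 2.2.1 (add ~q1):
            ○ open, literals {q1=false}.
          branch 2.2.2 (add ~q1):
            ○ open, literals {q1=false}.
2 branches closed, 6 open.
Each open branch fixes some atoms; the unmentioned ones are free. Counting distinct full assignments: branch {q3=false, q6=true} (q1, q2, q4, q5) contributes 16 new; branch {q2=true, q3=false} (q1, q4, q5, q6) contributes 8 new; branch {q5=false} (q1, q2, q3, q4, q6) contributes 20 new; branch {q6=true} (q1, q2, q3, q4, q5) contributes 8 new; branch {q1=false} (q2, q3, q4, q5, q6) contributes 6 new; branch {q1=false} (q2, q3, q4, q5, q6) contributes 0 new. Total: 58.

58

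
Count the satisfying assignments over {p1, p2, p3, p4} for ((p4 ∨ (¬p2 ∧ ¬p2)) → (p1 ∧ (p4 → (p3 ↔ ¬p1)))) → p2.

13

Initial set: {(((p4 ∨ (¬p2 ∧ ¬p2)) → (p1 ∧ (p4 → (p3 ↔ ¬p1)))) → p2)}.
(((p4 ∨ (¬p2 ∧ ¬p2)) → (p1 ∧ (p4 → (p3 ↔ ¬p1)))) → p2): β-rule — branch into ¬((p4 ∨ (¬p2 ∧ ¬p2)) → (p1 ∧ (p4 → (p3 ↔ ¬p1))))  //  p2.
  branch 1 (add ¬((p4 ∨ (¬p2 ∧ ¬p2)) → (p1 ∧ (p4 → (p3 ↔ ¬p1))))):
    ¬((p4 ∨ (¬p2 ∧ ¬p2)) → (p1 ∧ (p4 → (p3 ↔ ¬p1)))): α-rule — add (p4 ∨ (¬p2 ∧ ¬p2)), ¬(p1 ∧ (p4 → (p3 ↔ ¬p1))).
    (p4 ∨ (¬p2 ∧ ¬p2)): β-rule — branch into p4  //  (¬p2 ∧ ¬p2).
      branch 1.1 (add p4):
        ¬(p1 ∧ (p4 → (p3 ↔ ¬p1))): β-rule — branch into ¬p1  //  ¬(p4 → (p3 ↔ ¬p1)).
          branch 1.1.1 (add ¬p1):
            ○ open, literals {p1=0, p4=1}.
          branch 1.1.2 (add ¬(p4 → (p3 ↔ ¬p1))):
            ¬(p4 → (p3 ↔ ¬p1)): α-rule — add p4, ¬(p3 ↔ ¬p1).
            ¬(p3 ↔ ¬p1): β-rule — branch into p3, ¬¬p1  //  ¬p3, ¬p1.
              branch 1.1.2.1 (add p3, ¬¬p1):
                ○ open, literals {p1=1, p3=1, p4=1}.
              branch 1.1.2.2 (add ¬p3, ¬p1):
                ○ open, literals {p1=0, p3=0, p4=1}.
      branch 1.2 (add (¬p2 ∧ ¬p2)):
        (¬p2 ∧ ¬p2): α-rule — add ¬p2, ¬p2.
        ¬(p1 ∧ (p4 → (p3 ↔ ¬p1))): β-rule — branch into ¬p1  //  ¬(p4 → (p3 ↔ ¬p1)).
          branch 1.2.1 (add ¬p1):
            ○ open, literals {p1=0, p2=0}.
          branch 1.2.2 (add ¬(p4 → (p3 ↔ ¬p1))):
            ¬(p4 → (p3 ↔ ¬p1)): α-rule — add p4, ¬(p3 ↔ ¬p1).
            ¬(p3 ↔ ¬p1): β-rule — branch into p3, ¬¬p1  //  ¬p3, ¬p1.
              branch 1.2.2.1 (add p3, ¬¬p1):
                ○ open, literals {p1=1, p2=0, p3=1, p4=1}.
              branch 1.2.2.2 (add ¬p3, ¬p1):
                ○ open, literals {p1=0, p2=0, p3=0, p4=1}.
  branch 2 (add p2):
    ○ open, literals {p2=1}.
0 branches closed, 7 open.
Each open branch fixes some atoms; the unmentioned ones are free. Counting distinct full assignments: branch {p1=0, p4=1} (p2, p3) contributes 4 new; branch {p1=1, p3=1, p4=1} (p2) contributes 2 new; branch {p1=0, p3=0, p4=1} (p2) contributes 0 new; branch {p1=0, p2=0} (p3, p4) contributes 2 new; branch {p1=1, p2=0, p3=1, p4=1} (none free) contributes 0 new; branch {p1=0, p2=0, p3=0, p4=1} (none free) contributes 0 new; branch {p2=1} (p1, p3, p4) contributes 5 new. Total: 13.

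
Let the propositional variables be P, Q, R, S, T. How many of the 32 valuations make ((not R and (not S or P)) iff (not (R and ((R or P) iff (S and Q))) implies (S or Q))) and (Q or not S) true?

Initial set: {(((not R and (not S or P)) iff (not (R and ((R or P) iff (S and Q))) implies (S or Q))) and (Q or not S))}.
(((not R and (not S or P)) iff (not (R and ((R or P) iff (S and Q))) implies (S or Q))) and (Q or not S)): α-rule — add ((not R and (not S or P)) iff (not (R and ((R or P) iff (S and Q))) implies (S or Q))), (Q or not S).
((not R and (not S or P)) iff (not (R and ((R or P) iff (S and Q))) implies (S or Q))): β-rule — branch into (not R and (not S or P)), (not (R and ((R or P) iff (S and Q))) implies (S or Q))  //  not (not R and (not S or P)), not (not (R and ((R or P) iff (S and Q))) implies (S or Q)).
  branch 1 (add (not R and (not S or P)), (not (R and ((R or P) iff (S and Q))) implies (S or Q))):
    (not R and (not S or P)): α-rule — add not R, (not S or P).
    (Q or not S): β-rule — branch into Q  //  not S.
      branch 1.1 (add Q):
        (not (R and ((R or P) iff (S and Q))) implies (S or Q)): β-rule — branch into not not (R and ((R or P) iff (S and Q)))  //  (S or Q).
          branch 1.1.1 (add not not (R and ((R or P) iff (S and Q)))):
            not not (R and ((R or P) iff (S and Q))): α-rule — add R, ((R or P) iff (S and Q)).
            × closes — contains both R and not R.
          branch 1.1.2 (add (S or Q)):
            (not S or P): β-rule — branch into not S  //  P.
              branch 1.1.2.1 (add not S):
                (S or Q): β-rule — branch into S  //  Q.
                  branch 1.1.2.1.1 (add S):
                    × closes — contains both S and not S.
                  branch 1.1.2.1.2 (add Q):
                    ○ open, literals {Q=1, R=0, S=0}.
              branch 1.1.2.2 (add P):
                (S or Q): β-rule — branch into S  //  Q.
                  branch 1.1.2.2.1 (add S):
                    ○ open, literals {P=1, Q=1, R=0, S=1}.
                  branch 1.1.2.2.2 (add Q):
                    ○ open, literals {P=1, Q=1, R=0}.
      branch 1.2 (add not S):
        (not (R and ((R or P) iff (S and Q))) implies (S or Q)): β-rule — branch into not not (R and ((R or P) iff (S and Q)))  //  (S or Q).
          branch 1.2.1 (add not not (R and ((R or P) iff (S and Q)))):
            not not (R and ((R or P) iff (S and Q))): α-rule — add R, ((R or P) iff (S and Q)).
            × closes — contains both R and not R.
          branch 1.2.2 (add (S or Q)):
            (not S or P): β-rule — branch into not S  //  P.
              branch 1.2.2.1 (add not S):
                (S or Q): β-rule — branch into S  //  Q.
                  branch 1.2.2.1.1 (add S):
                    × closes — contains both S and not S.
                  branch 1.2.2.1.2 (add Q):
                    ○ open, literals {Q=1, R=0, S=0}.
              branch 1.2.2.2 (add P):
                (S or Q): β-rule — branch into S  //  Q.
                  branch 1.2.2.2.1 (add S):
                    × closes — contains both S and not S.
                  branch 1.2.2.2.2 (add Q):
                    ○ open, literals {P=1, Q=1, R=0, S=0}.
  branch 2 (add not (not R and (not S or P)), not (not (R and ((R or P) iff (S and Q))) implies (S or Q))):
    not (not (R and ((R or P) iff (S and Q))) implies (S or Q)): α-rule — add not (R and ((R or P) iff (S and Q))), not (S or Q).
    not (S or Q): α-rule — add not S, not Q.
    (Q or not S): β-rule — branch into Q  //  not S.
      branch 2.1 (add Q):
        × closes — contains both Q and not Q.
      branch 2.2 (add not S):
        not (not R and (not S or P)): β-rule — branch into not not R  //  not (not S or P).
          branch 2.2.1 (add not not R):
            not (R and ((R or P) iff (S and Q))): β-rule — branch into not R  //  not ((R or P) iff (S and Q)).
              branch 2.2.1.1 (add not R):
                × closes — contains both R and not R.
              branch 2.2.1.2 (add not ((R or P) iff (S and Q))):
                not ((R or P) iff (S and Q)): β-rule — branch into (R or P), not (S and Q)  //  not (R or P), (S and Q).
                  branch 2.2.1.2.1 (add (R or P), not (S and Q)):
                    (R or P): β-rule — branch into R  //  P.
                      branch 2.2.1.2.1.1 (add R):
                        not (S and Q): β-rule — branch into not S  //  not Q.
                          branch 2.2.1.2.1.1.1 (add not S):
                            ○ open, literals {Q=0, R=1, S=0}.
                          branch 2.2.1.2.1.1.2 (add not Q):
                            ○ open, literals {Q=0, R=1, S=0}.
                      branch 2.2.1.2.1.2 (add P):
                        not (S and Q): β-rule — branch into not S  //  not Q.
                          branch 2.2.1.2.1.2.1 (add not S):
                            ○ open, literals {P=1, Q=0, R=1, S=0}.
                          branch 2.2.1.2.1.2.2 (add not Q):
                            ○ open, literals {P=1, Q=0, R=1, S=0}.
                  branch 2.2.1.2.2 (add not (R or P), (S and Q)):
                    not (R or P): α-rule — add not R, not P.
                    × closes — contains both R and not R.
          branch 2.2.2 (add not (not S or P)):
            not (not S or P): α-rule — add not not S, not P.
            × closes — contains both S and not S.
9 branches closed, 9 open.
Each open branch fixes some atoms; the unmentioned ones are free. Counting distinct full assignments: branch {Q=1, R=0, S=0} (P, T) contributes 4 new; branch {P=1, Q=1, R=0, S=1} (T) contributes 2 new; branch {P=1, Q=1, R=0} (S, T) contributes 0 new; branch {Q=1, R=0, S=0} (P, T) contributes 0 new; branch {P=1, Q=1, R=0, S=0} (T) contributes 0 new; branch {Q=0, R=1, S=0} (P, T) contributes 4 new; branch {Q=0, R=1, S=0} (P, T) contributes 0 new; branch {P=1, Q=0, R=1, S=0} (T) contributes 0 new; branch {P=1, Q=0, R=1, S=0} (T) contributes 0 new. Total: 10.

10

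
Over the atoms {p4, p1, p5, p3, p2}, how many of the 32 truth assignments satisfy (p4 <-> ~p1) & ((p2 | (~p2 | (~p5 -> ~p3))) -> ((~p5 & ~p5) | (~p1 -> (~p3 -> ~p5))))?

14

Initial set: {T ((p4 <-> ~p1) & ((p2 | (~p2 | (~p5 -> ~p3))) -> ((~p5 & ~p5) | (~p1 -> (~p3 -> ~p5)))))}.
T ((p4 <-> ~p1) & ((p2 | (~p2 | (~p5 -> ~p3))) -> ((~p5 & ~p5) | (~p1 -> (~p3 -> ~p5))))): α-rule — add T (p4 <-> ~p1), T ((p2 | (~p2 | (~p5 -> ~p3))) -> ((~p5 & ~p5) | (~p1 -> (~p3 -> ~p5)))).
T (p4 <-> ~p1): β-rule — branch into T p4, T ~p1  //  F p4, F ~p1.
  branch 1 (add T p4, T ~p1):
    T ((p2 | (~p2 | (~p5 -> ~p3))) -> ((~p5 & ~p5) | (~p1 -> (~p3 -> ~p5)))): β-rule — branch into F (p2 | (~p2 | (~p5 -> ~p3)))  //  T ((~p5 & ~p5) | (~p1 -> (~p3 -> ~p5))).
      branch 1.1 (add F (p2 | (~p2 | (~p5 -> ~p3)))):
        F (p2 | (~p2 | (~p5 -> ~p3))): α-rule — add F p2, F (~p2 | (~p5 -> ~p3)).
        F (~p2 | (~p5 -> ~p3)): α-rule — add F ~p2, F (~p5 -> ~p3).
        × closes — contains both p2 and ~p2.
      branch 1.2 (add T ((~p5 & ~p5) | (~p1 -> (~p3 -> ~p5)))):
        T ((~p5 & ~p5) | (~p1 -> (~p3 -> ~p5))): β-rule — branch into T (~p5 & ~p5)  //  T (~p1 -> (~p3 -> ~p5)).
          branch 1.2.1 (add T (~p5 & ~p5)):
            T (~p5 & ~p5): α-rule — add T ~p5, T ~p5.
            ○ open, literals {p1=F, p4=T, p5=F}.
          branch 1.2.2 (add T (~p1 -> (~p3 -> ~p5))):
            T (~p1 -> (~p3 -> ~p5)): β-rule — branch into F ~p1  //  T (~p3 -> ~p5).
              branch 1.2.2.1 (add F ~p1):
                × closes — contains both p1 and ~p1.
              branch 1.2.2.2 (add T (~p3 -> ~p5)):
                T (~p3 -> ~p5): β-rule — branch into F ~p3  //  T ~p5.
                  branch 1.2.2.2.1 (add F ~p3):
                    ○ open, literals {p1=F, p3=T, p4=T}.
                  branch 1.2.2.2.2 (add T ~p5):
                    ○ open, literals {p1=F, p4=T, p5=F}.
  branch 2 (add F p4, F ~p1):
    T ((p2 | (~p2 | (~p5 -> ~p3))) -> ((~p5 & ~p5) | (~p1 -> (~p3 -> ~p5)))): β-rule — branch into F (p2 | (~p2 | (~p5 -> ~p3)))  //  T ((~p5 & ~p5) | (~p1 -> (~p3 -> ~p5))).
      branch 2.1 (add F (p2 | (~p2 | (~p5 -> ~p3)))):
        F (p2 | (~p2 | (~p5 -> ~p3))): α-rule — add F p2, F (~p2 | (~p5 -> ~p3)).
        F (~p2 | (~p5 -> ~p3)): α-rule — add F ~p2, F (~p5 -> ~p3).
        × closes — contains both p2 and ~p2.
      branch 2.2 (add T ((~p5 & ~p5) | (~p1 -> (~p3 -> ~p5)))):
        T ((~p5 & ~p5) | (~p1 -> (~p3 -> ~p5))): β-rule — branch into T (~p5 & ~p5)  //  T (~p1 -> (~p3 -> ~p5)).
          branch 2.2.1 (add T (~p5 & ~p5)):
            T (~p5 & ~p5): α-rule — add T ~p5, T ~p5.
            ○ open, literals {p1=T, p4=F, p5=F}.
          branch 2.2.2 (add T (~p1 -> (~p3 -> ~p5))):
            T (~p1 -> (~p3 -> ~p5)): β-rule — branch into F ~p1  //  T (~p3 -> ~p5).
              branch 2.2.2.1 (add F ~p1):
                ○ open, literals {p1=T, p4=F}.
              branch 2.2.2.2 (add T (~p3 -> ~p5)):
                T (~p3 -> ~p5): β-rule — branch into F ~p3  //  T ~p5.
                  branch 2.2.2.2.1 (add F ~p3):
                    ○ open, literals {p1=T, p3=T, p4=F}.
                  branch 2.2.2.2.2 (add T ~p5):
                    ○ open, literals {p1=T, p4=F, p5=F}.
3 branches closed, 7 open.
Each open branch fixes some atoms; the unmentioned ones are free. Counting distinct full assignments: branch {p1=F, p4=T, p5=F} (p3, p2) contributes 4 new; branch {p1=F, p3=T, p4=T} (p5, p2) contributes 2 new; branch {p1=F, p4=T, p5=F} (p3, p2) contributes 0 new; branch {p1=T, p4=F, p5=F} (p3, p2) contributes 4 new; branch {p1=T, p4=F} (p5, p3, p2) contributes 4 new; branch {p1=T, p3=T, p4=F} (p5, p2) contributes 0 new; branch {p1=T, p4=F, p5=F} (p3, p2) contributes 0 new. Total: 14.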